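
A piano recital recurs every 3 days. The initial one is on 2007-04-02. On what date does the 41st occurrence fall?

2007-07-31

The 41st occurrence is 40 intervals after the first: 40 × 3 = 120 days after 2007-04-02.
April has 30 days — 28 days to the end of April leaves 92.
May has 31 days (61 left).
June has 30 days (31 left).
31 days into July → 2007-07-31.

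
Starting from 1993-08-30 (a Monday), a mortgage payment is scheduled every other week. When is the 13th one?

1994-02-14

The 13th occurrence is 12 intervals after the first: 12 × 14 = 168 days after 1993-08-30.
August has 31 days — 1 day to the end of August leaves 167.
September has 30 days (137 left).
October has 31 days (106 left).
November has 30 days (76 left).
December has 31 days (45 left).
January has 31 days (14 left).
14 days into February → 1994-02-14.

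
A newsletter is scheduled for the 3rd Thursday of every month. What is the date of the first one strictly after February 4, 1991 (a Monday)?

February 1991 starts on a Friday; its first Thursday is the 7th, so the 3rd Thursday is the 21st — February 21, 1991.
February 21, 1991 is after February 4, 1991, so that is the next one.

February 21, 1991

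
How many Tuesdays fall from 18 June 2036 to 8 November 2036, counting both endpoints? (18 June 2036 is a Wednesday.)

20

18 June 2036 is a Wednesday; the first Tuesday on or after it is 24 June 2036 (6 days later).
From 24 June 2036 to 8 November 2036: 6 + 31 + 31 + 30 + 31 + 8 = 137 days (rest of June, July, August, September, October, November).
137 ÷ 7 = 19 full weeks with remainder 4, so 19 more Tuesdays after the first → 20.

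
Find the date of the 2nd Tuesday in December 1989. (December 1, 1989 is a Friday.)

1989-12-12

December 1989 begins on a Friday, so the first Tuesday is December 5 (4 days later).
The 2nd Tuesday is 1 weeks later: 5 + 7 = 12.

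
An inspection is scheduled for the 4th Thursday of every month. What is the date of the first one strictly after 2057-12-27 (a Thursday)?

2058-01-24

December 2057 starts on a Saturday; its first Thursday is the 6th, so the 4th Thursday is the 27th — 2057-12-27.
That is not after 2057-12-27, so look at January 2058.
January 2058 starts on a Tuesday; its first Thursday is the 3rd, so the 4th Thursday is the 24th — 2058-01-24.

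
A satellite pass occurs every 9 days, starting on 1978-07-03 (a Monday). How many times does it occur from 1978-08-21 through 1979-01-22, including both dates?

Occurrences land 9·i days after 1978-07-03 for i = 0, 1, 2, …
1978-08-21 is 49 days after the start; 49 ÷ 9 = 5 remainder 4; since the remainder is 4, round up to i = 6. First occurrence in the window: #7 on 1978-08-26 (6×9 = 54 days in).
1979-01-22 is 203 days after the start; 203 ÷ 9 = 22 remainder 5. Last occurrence in the window: #23 on 1979-01-17.
Occurrences #7 through #23: 17 in total.

17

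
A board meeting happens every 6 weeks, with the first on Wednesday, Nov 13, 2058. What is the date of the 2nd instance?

The 2nd occurrence is 1 interval after the first: 1 × 42 = 42 days after Nov 13, 2058.
Nov has 30 days — 17 days to the end of Nov leaves 25.
25 days into Dec → Dec 25, 2058.

Dec 25, 2058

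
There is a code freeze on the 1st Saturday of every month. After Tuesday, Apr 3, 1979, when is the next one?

Apr 1979 starts on a Sunday, so its 1st Saturday is Apr 7, 1979 (6 days in).
Apr 7, 1979 is after Apr 3, 1979, so that is the next one.

Apr 7, 1979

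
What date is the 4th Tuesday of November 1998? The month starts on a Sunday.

November 24, 1998

November 1998 begins on a Sunday, so the first Tuesday is November 3 (2 days later).
The 4th Tuesday is 3 weeks later: 3 + 21 = 24.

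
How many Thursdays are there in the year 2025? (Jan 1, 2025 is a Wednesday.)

Jan 1, 2025 is a Wednesday; the first Thursday on or after it is Jan 2, 2025 (1 day later).
From Jan 2, 2025 to Dec 31, 2025: 29 + 28 + 31 + 30 + 31 + 30 + 31 + 31 + 30 + 31 + 30 + 31 = 363 days (rest of Jan, Feb, Mar, Apr, May, Jun, Jul, Aug, Sep, Oct, Nov, Dec).
363 ÷ 7 = 51 full weeks with remainder 6, so 51 more Thursdays after the first → 52.

52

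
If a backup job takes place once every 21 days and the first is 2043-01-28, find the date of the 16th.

The 16th occurrence is 15 intervals after the first: 15 × 21 = 315 days after 2043-01-28.
January has 31 days — 3 days to the end of January leaves 312.
February has 28 days (284 left).
March has 31 days (253 left).
April has 30 days (223 left).
May has 31 days (192 left).
June has 30 days (162 left).
July has 31 days (131 left).
August has 31 days (100 left).
September has 30 days (70 left).
October has 31 days (39 left).
November has 30 days (9 left).
9 days into December → 2043-12-09.

2043-12-09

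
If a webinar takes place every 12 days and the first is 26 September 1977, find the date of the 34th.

27 October 1978

The 34th occurrence is 33 intervals after the first: 33 × 12 = 396 days after 26 September 1977.
September has 30 days — 4 days to the end of September leaves 392.
October has 31 days (361 left).
November has 30 days (331 left).
December has 31 days (300 left).
January has 31 days (269 left).
February has 28 days (241 left).
March has 31 days (210 left).
April has 30 days (180 left).
May has 31 days (149 left).
June has 30 days (119 left).
July has 31 days (88 left).
August has 31 days (57 left).
September has 30 days (27 left).
27 days into October → 27 October 1978.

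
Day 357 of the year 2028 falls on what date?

January has 31 days (357 − 31 = 326 remain).
February has 29 days (326 − 29 = 297 remain).
March has 31 days (297 − 31 = 266 remain).
April has 30 days (266 − 30 = 236 remain).
May has 31 days (236 − 31 = 205 remain).
June has 30 days (205 − 30 = 175 remain).
July has 31 days (175 − 31 = 144 remain).
August has 31 days (144 − 31 = 113 remain).
September has 30 days (113 − 30 = 83 remain).
October has 31 days (83 − 31 = 52 remain).
November has 30 days (52 − 30 = 22 remain).
22 into December → December 22.

December 22, 2028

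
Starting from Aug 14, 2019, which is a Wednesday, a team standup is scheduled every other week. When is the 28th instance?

Aug 26, 2020

The 28th occurrence is 27 intervals after the first: 27 × 14 = 378 days after Aug 14, 2019.
Aug has 31 days — 17 days to the end of Aug leaves 361.
Sep has 30 days (331 left).
Oct has 31 days (300 left).
Nov has 30 days (270 left).
Dec has 31 days (239 left).
Jan has 31 days (208 left).
Feb has 29 days (179 left).
Mar has 31 days (148 left).
Apr has 30 days (118 left).
May has 31 days (87 left).
Jun has 30 days (57 left).
Jul has 31 days (26 left).
26 days into Aug → Aug 26, 2020.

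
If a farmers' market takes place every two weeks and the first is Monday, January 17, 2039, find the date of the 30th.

February 27, 2040

The 30th occurrence is 29 intervals after the first: 29 × 14 = 406 days after January 17, 2039.
January has 31 days — 14 days to the end of January leaves 392.
February has 28 days (364 left).
March has 31 days (333 left).
April has 30 days (303 left).
May has 31 days (272 left).
June has 30 days (242 left).
July has 31 days (211 left).
August has 31 days (180 left).
September has 30 days (150 left).
October has 31 days (119 left).
November has 30 days (89 left).
December has 31 days (58 left).
January has 31 days (27 left).
27 days into February → February 27, 2040.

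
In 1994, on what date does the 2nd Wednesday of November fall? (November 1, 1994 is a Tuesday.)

November 9, 1994

November 1994 begins on a Tuesday, so the first Wednesday is November 2 (1 day later).
The 2nd Wednesday is 1 weeks later: 2 + 7 = 9.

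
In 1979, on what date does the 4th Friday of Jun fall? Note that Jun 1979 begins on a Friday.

Jun 22, 1979

Jun 1979 begins on a Friday, so the first Friday is Jun 1.
The 4th Friday is 3 weeks later: 1 + 21 = 22.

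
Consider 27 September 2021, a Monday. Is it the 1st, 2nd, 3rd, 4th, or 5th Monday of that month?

4th

Day 27 falls in week ⌈27/7⌉ of the month.
Days 1–7 hold the 1st Monday, 8–14 the 2nd, 15–21 the 3rd, 22–28 the 4th, 29–31 the 5th.
27 is in the range for the 4th.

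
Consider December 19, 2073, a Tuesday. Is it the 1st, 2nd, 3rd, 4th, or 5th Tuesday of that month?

Day 19 falls in week ⌈19/7⌉ of the month.
Days 1–7 hold the 1st Tuesday, 8–14 the 2nd, 15–21 the 3rd, 22–28 the 4th, 29–31 the 5th.
19 is in the range for the 3rd.

3rd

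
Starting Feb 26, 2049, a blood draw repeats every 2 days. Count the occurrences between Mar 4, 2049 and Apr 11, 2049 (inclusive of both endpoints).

Occurrences land 2·i days after Feb 26, 2049 for i = 0, 1, 2, …
Mar 4, 2049 is 6 days after the start; 6 ÷ 2 = 3 remainder 0. First occurrence in the window: #4 on Mar 4, 2049 (3×2 = 6 days in).
Apr 11, 2049 is 44 days after the start; 44 ÷ 2 = 22 remainder 0. Last occurrence in the window: #23 on Apr 11, 2049.
Occurrences #4 through #23: 20 in total.

20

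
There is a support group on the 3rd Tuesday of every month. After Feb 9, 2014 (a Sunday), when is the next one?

Feb 18, 2014

Feb 2014 starts on a Saturday; its first Tuesday is the 4th, so the 3rd Tuesday is the 18th — Feb 18, 2014.
Feb 18, 2014 is after Feb 9, 2014, so that is the next one.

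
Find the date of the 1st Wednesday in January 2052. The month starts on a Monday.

January 3, 2052

January 2052 begins on a Monday, so the first Wednesday is January 3 (2 days later).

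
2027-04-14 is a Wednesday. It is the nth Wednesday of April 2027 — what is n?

Day 14 falls in week ⌈14/7⌉ of the month.
Days 1–7 hold the 1st Wednesday, 8–14 the 2nd, 15–21 the 3rd, 22–28 the 4th, 29–31 the 5th.
14 is in the range for the 2nd.

2nd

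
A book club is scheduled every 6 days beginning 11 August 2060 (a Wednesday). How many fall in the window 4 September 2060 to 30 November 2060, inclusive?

Occurrences land 6·i days after 11 August 2060 for i = 0, 1, 2, …
4 September 2060 is 24 days after the start; 24 ÷ 6 = 4 remainder 0. First occurrence in the window: #5 on 4 September 2060 (4×6 = 24 days in).
30 November 2060 is 111 days after the start; 111 ÷ 6 = 18 remainder 3. Last occurrence in the window: #19 on 27 November 2060.
Occurrences #5 through #19: 15 in total.

15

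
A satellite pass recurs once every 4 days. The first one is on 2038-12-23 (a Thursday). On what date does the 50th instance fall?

The 50th occurrence is 49 intervals after the first: 49 × 4 = 196 days after 2038-12-23.
December has 31 days — 8 days to the end of December leaves 188.
January has 31 days (157 left).
February has 28 days (129 left).
March has 31 days (98 left).
April has 30 days (68 left).
May has 31 days (37 left).
June has 30 days (7 left).
7 days into July → 2039-07-07.

2039-07-07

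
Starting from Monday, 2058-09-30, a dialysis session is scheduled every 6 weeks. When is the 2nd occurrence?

The 2nd occurrence is 1 interval after the first: 1 × 42 = 42 days after 2058-09-30.
September has 30 days — 0 days to the end of September leaves 42.
October has 31 days (11 left).
11 days into November → 2058-11-11.

2058-11-11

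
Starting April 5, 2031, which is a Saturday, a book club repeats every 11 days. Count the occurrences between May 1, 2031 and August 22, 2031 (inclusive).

10

Occurrences land 11·i days after April 5, 2031 for i = 0, 1, 2, …
May 1, 2031 is 26 days after the start; 26 ÷ 11 = 2 remainder 4; since the remainder is 4, round up to i = 3. First occurrence in the window: #4 on May 8, 2031 (3×11 = 33 days in).
August 22, 2031 is 139 days after the start; 139 ÷ 11 = 12 remainder 7. Last occurrence in the window: #13 on August 15, 2031.
Occurrences #4 through #13: 10 in total.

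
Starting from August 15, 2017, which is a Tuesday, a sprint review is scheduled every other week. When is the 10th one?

December 19, 2017

The 10th occurrence is 9 intervals after the first: 9 × 14 = 126 days after August 15, 2017.
August has 31 days — 16 days to the end of August leaves 110.
September has 30 days (80 left).
October has 31 days (49 left).
November has 30 days (19 left).
19 days into December → December 19, 2017.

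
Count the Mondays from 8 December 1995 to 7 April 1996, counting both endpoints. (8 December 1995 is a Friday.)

17

8 December 1995 is a Friday; the first Monday on or after it is 11 December 1995 (3 days later).
From 11 December 1995 to 7 April 1996: 20 + 31 + 29 + 31 + 7 = 118 days (rest of December, January, February, March, April).
118 ÷ 7 = 16 full weeks with remainder 6, so 16 more Mondays after the first → 17.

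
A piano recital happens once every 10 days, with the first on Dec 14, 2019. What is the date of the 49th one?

The 49th occurrence is 48 intervals after the first: 48 × 10 = 480 days after Dec 14, 2019.
Dec has 31 days — 17 days to the end of Dec leaves 463.
2020 has 366 days (97 left).
Jan has 31 days (66 left).
Feb has 28 days (38 left).
Mar has 31 days (7 left).
7 days into Apr → Apr 7, 2021.

Apr 7, 2021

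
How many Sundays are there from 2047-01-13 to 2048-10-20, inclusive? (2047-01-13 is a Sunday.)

93

2047-01-13 is a Sunday; the first Sunday on or after it is 2047-01-13.
From 2047-01-13 to 2048-10-20: 352 + 294 = 646 days (rest of 2047, to 2048-10-20 in 2048).
646 ÷ 7 = 92 full weeks with remainder 2, so 92 more Sundays after the first → 93.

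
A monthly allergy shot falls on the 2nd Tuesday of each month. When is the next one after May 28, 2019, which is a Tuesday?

Jun 11, 2019

May 2019 starts on a Wednesday; its first Tuesday is the 7th, so the 2nd Tuesday is the 14th — May 14, 2019.
That is not after May 28, 2019, so look at Jun 2019.
Jun 2019 starts on a Saturday; its first Tuesday is the 4th, so the 2nd Tuesday is the 11th — Jun 11, 2019.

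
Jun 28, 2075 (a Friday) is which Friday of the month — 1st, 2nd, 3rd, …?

Day 28 falls in week ⌈28/7⌉ of the month.
Days 1–7 hold the 1st Friday, 8–14 the 2nd, 15–21 the 3rd, 22–28 the 4th, 29–31 the 5th.
28 is in the range for the 4th.

4th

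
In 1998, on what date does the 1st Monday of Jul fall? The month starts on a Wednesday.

Jul 6, 1998

Jul 1998 begins on a Wednesday, so the first Monday is Jul 6 (5 days later).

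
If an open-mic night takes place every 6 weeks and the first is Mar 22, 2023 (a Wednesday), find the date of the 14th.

The 14th occurrence is 13 intervals after the first: 13 × 42 = 546 days after Mar 22, 2023.
Mar has 31 days — 9 days to the end of Mar leaves 537.
From end of Mar to end of 2023 is 275 days (262 left).
Jan has 31 days (231 left).
Feb has 29 days (202 left).
Mar has 31 days (171 left).
Apr has 30 days (141 left).
May has 31 days (110 left).
Jun has 30 days (80 left).
Jul has 31 days (49 left).
Aug has 31 days (18 left).
18 days into Sep → Sep 18, 2024.

Sep 18, 2024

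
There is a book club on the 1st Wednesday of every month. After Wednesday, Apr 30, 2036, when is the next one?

Apr 2036 starts on a Tuesday, so its 1st Wednesday is Apr 2, 2036 (1 day in).
That is not after Apr 30, 2036, so look at May 2036.
May 2036 starts on a Thursday, so its 1st Wednesday is May 7, 2036 (6 days in).

May 7, 2036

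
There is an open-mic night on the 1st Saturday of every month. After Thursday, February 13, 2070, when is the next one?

February 2070 starts on a Saturday, so its 1st Saturday is February 1, 2070.
That is not after February 13, 2070, so look at March 2070.
March 2070 starts on a Saturday, so its 1st Saturday is March 1, 2070.

March 1, 2070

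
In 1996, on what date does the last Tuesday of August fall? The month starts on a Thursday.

1996-08-27

August 1996 begins on a Thursday, so the first Tuesday is August 6 (5 days later).
August 1996 has 31 days. Adding weeks: 6, 13, 20, 27 — the last one ≤ 31 is the 27th.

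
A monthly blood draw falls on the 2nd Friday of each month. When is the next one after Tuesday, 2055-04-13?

April 2055 starts on a Thursday; its first Friday is the 2nd, so the 2nd Friday is the 9th — 2055-04-09.
That is not after 2055-04-13, so look at May 2055.
May 2055 starts on a Saturday; its first Friday is the 7th, so the 2nd Friday is the 14th — 2055-05-14.

2055-05-14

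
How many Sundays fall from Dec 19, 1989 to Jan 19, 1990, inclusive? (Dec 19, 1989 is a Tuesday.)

Dec 19, 1989 is a Tuesday; the first Sunday on or after it is Dec 24, 1989 (5 days later).
From Dec 24, 1989 to Jan 19, 1990: 7 + 19 = 26 days (rest of Dec, Jan).
26 ÷ 7 = 3 full weeks with remainder 5, so 3 more Sundays after the first → 4.

4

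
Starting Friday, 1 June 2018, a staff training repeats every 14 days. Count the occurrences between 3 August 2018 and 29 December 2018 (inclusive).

Occurrences land 14·i days after 1 June 2018 for i = 0, 1, 2, …
3 August 2018 is 63 days after the start; 63 ÷ 14 = 4 remainder 7; since the remainder is 7, round up to i = 5. First occurrence in the window: #6 on 10 August 2018 (5×14 = 70 days in).
29 December 2018 is 211 days after the start; 211 ÷ 14 = 15 remainder 1. Last occurrence in the window: #16 on 28 December 2018.
Occurrences #6 through #16: 11 in total.

11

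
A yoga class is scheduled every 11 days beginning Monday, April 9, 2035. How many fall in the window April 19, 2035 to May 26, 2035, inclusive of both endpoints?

4

Occurrences land 11·i days after April 9, 2035 for i = 0, 1, 2, …
April 19, 2035 is 10 days after the start; 10 ÷ 11 = 0 remainder 10; since the remainder is 10, round up to i = 1. First occurrence in the window: #2 on April 20, 2035 (1×11 = 11 days in).
May 26, 2035 is 47 days after the start; 47 ÷ 11 = 4 remainder 3. Last occurrence in the window: #5 on May 23, 2035.
Occurrences #2 through #5: 4 in total.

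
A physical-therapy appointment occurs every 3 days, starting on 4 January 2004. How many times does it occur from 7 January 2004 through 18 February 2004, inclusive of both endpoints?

15

Occurrences land 3·i days after 4 January 2004 for i = 0, 1, 2, …
7 January 2004 is 3 days after the start; 3 ÷ 3 = 1 remainder 0. First occurrence in the window: #2 on 7 January 2004 (1×3 = 3 days in).
18 February 2004 is 45 days after the start; 45 ÷ 3 = 15 remainder 0. Last occurrence in the window: #16 on 18 February 2004.
Occurrences #2 through #16: 15 in total.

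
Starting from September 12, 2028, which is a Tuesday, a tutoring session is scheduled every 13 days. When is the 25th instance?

The 25th occurrence is 24 intervals after the first: 24 × 13 = 312 days after September 12, 2028.
September has 30 days — 18 days to the end of September leaves 294.
October has 31 days (263 left).
November has 30 days (233 left).
December has 31 days (202 left).
January has 31 days (171 left).
February has 28 days (143 left).
March has 31 days (112 left).
April has 30 days (82 left).
May has 31 days (51 left).
June has 30 days (21 left).
21 days into July → July 21, 2029.

July 21, 2029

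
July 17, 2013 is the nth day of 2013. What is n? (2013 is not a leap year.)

198

Days in months before July: 31 + 28 + 31 + 30 + 31 + 30 = 181.
Plus 17 days into July → day 198.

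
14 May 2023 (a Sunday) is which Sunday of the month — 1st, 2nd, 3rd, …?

2nd

Day 14 falls in week ⌈14/7⌉ of the month.
Days 1–7 hold the 1st Sunday, 8–14 the 2nd, 15–21 the 3rd, 22–28 the 4th, 29–31 the 5th.
14 is in the range for the 2nd.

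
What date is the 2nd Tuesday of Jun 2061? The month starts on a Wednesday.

Jun 2061 begins on a Wednesday, so the first Tuesday is Jun 7 (6 days later).
The 2nd Tuesday is 1 weeks later: 7 + 7 = 14.

Jun 14, 2061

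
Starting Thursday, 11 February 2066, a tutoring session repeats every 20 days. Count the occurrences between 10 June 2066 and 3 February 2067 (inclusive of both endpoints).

12

Occurrences land 20·i days after 11 February 2066 for i = 0, 1, 2, …
10 June 2066 is 119 days after the start; 119 ÷ 20 = 5 remainder 19; since the remainder is 19, round up to i = 6. First occurrence in the window: #7 on 11 June 2066 (6×20 = 120 days in).
3 February 2067 is 357 days after the start; 357 ÷ 20 = 17 remainder 17. Last occurrence in the window: #18 on 17 January 2067.
Occurrences #7 through #18: 12 in total.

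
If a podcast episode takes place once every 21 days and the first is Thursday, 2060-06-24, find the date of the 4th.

2060-08-26

The 4th occurrence is 3 intervals after the first: 3 × 21 = 63 days after 2060-06-24.
June has 30 days — 6 days to the end of June leaves 57.
July has 31 days (26 left).
26 days into August → 2060-08-26.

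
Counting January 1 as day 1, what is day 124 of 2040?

May 3, 2040

January has 31 days (124 − 31 = 93 remain).
February has 29 days (93 − 29 = 64 remain).
March has 31 days (64 − 31 = 33 remain).
April has 30 days (33 − 30 = 3 remain).
3 into May → May 3.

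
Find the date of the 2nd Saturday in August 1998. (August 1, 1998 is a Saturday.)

August 1998 begins on a Saturday, so the first Saturday is August 1.
The 2nd Saturday is 1 weeks later: 1 + 7 = 8.

8 August 1998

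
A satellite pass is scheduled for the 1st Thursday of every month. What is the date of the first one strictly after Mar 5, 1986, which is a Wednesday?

Mar 1986 starts on a Saturday, so its 1st Thursday is Mar 6, 1986 (5 days in).
Mar 6, 1986 is after Mar 5, 1986, so that is the next one.

Mar 6, 1986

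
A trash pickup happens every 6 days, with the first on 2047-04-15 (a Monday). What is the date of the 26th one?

The 26th occurrence is 25 intervals after the first: 25 × 6 = 150 days after 2047-04-15.
April has 30 days — 15 days to the end of April leaves 135.
May has 31 days (104 left).
June has 30 days (74 left).
July has 31 days (43 left).
August has 31 days (12 left).
12 days into September → 2047-09-12.

2047-09-12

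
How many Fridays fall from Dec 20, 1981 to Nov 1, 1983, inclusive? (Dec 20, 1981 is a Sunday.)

Dec 20, 1981 is a Sunday; the first Friday on or after it is Dec 25, 1981 (5 days later).
From Dec 25, 1981 to Nov 1, 1983: 6 + 365 + 305 = 676 days (rest of 1981, 1982, to Nov 1, 1983 in 1983).
676 ÷ 7 = 96 full weeks with remainder 4, so 96 more Fridays after the first → 97.

97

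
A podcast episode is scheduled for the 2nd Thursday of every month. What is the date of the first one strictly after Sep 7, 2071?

Sep 10, 2071

Sep 2071 starts on a Tuesday; its first Thursday is the 3rd, so the 2nd Thursday is the 10th — Sep 10, 2071.
Sep 10, 2071 is after Sep 7, 2071, so that is the next one.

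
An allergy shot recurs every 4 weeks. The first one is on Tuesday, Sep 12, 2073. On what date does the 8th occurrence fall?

Mar 27, 2074

The 8th occurrence is 7 intervals after the first: 7 × 28 = 196 days after Sep 12, 2073.
Sep has 30 days — 18 days to the end of Sep leaves 178.
Oct has 31 days (147 left).
Nov has 30 days (117 left).
Dec has 31 days (86 left).
Jan has 31 days (55 left).
Feb has 28 days (27 left).
27 days into Mar → Mar 27, 2074.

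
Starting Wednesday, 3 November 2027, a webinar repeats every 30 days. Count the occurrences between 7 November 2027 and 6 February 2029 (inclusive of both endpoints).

Occurrences land 30·i days after 3 November 2027 for i = 0, 1, 2, …
7 November 2027 is 4 days after the start; 4 ÷ 30 = 0 remainder 4; since the remainder is 4, round up to i = 1. First occurrence in the window: #2 on 3 December 2027 (1×30 = 30 days in).
6 February 2029 is 461 days after the start; 461 ÷ 30 = 15 remainder 11. Last occurrence in the window: #16 on 26 January 2029.
Occurrences #2 through #16: 15 in total.

15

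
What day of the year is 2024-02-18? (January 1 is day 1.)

49

Days in months before February: 31 = 31.
Plus 18 days into February → day 49.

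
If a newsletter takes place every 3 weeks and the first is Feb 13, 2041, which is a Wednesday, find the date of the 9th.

The 9th occurrence is 8 intervals after the first: 8 × 21 = 168 days after Feb 13, 2041.
Feb has 28 days — 15 days to the end of Feb leaves 153.
Mar has 31 days (122 left).
Apr has 30 days (92 left).
May has 31 days (61 left).
Jun has 30 days (31 left).
31 days into Jul → Jul 31, 2041.

Jul 31, 2041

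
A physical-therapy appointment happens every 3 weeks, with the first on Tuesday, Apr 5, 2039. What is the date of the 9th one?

Sep 20, 2039

The 9th occurrence is 8 intervals after the first: 8 × 21 = 168 days after Apr 5, 2039.
Apr has 30 days — 25 days to the end of Apr leaves 143.
May has 31 days (112 left).
Jun has 30 days (82 left).
Jul has 31 days (51 left).
Aug has 31 days (20 left).
20 days into Sep → Sep 20, 2039.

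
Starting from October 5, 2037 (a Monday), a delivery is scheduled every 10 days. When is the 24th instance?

May 23, 2038

The 24th occurrence is 23 intervals after the first: 23 × 10 = 230 days after October 5, 2037.
October has 31 days — 26 days to the end of October leaves 204.
November has 30 days (174 left).
December has 31 days (143 left).
January has 31 days (112 left).
February has 28 days (84 left).
March has 31 days (53 left).
April has 30 days (23 left).
23 days into May → May 23, 2038.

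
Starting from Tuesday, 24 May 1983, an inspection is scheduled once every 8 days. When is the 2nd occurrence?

The 2nd occurrence is 1 interval after the first: 1 × 8 = 8 days after 24 May 1983.
May has 31 days — 7 days to the end of May leaves 1.
1 day into June → 1 June 1983.

1 June 1983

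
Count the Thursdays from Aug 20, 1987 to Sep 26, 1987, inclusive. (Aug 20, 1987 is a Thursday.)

Aug 20, 1987 is a Thursday; the first Thursday on or after it is Aug 20, 1987.
From Aug 20, 1987 to Sep 26, 1987: 11 + 26 = 37 days (rest of Aug, Sep).
37 ÷ 7 = 5 full weeks with remainder 2, so 5 more Thursdays after the first → 6.

6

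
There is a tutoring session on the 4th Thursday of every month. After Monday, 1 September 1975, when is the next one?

25 September 1975

September 1975 starts on a Monday; its first Thursday is the 4th, so the 4th Thursday is the 25th — 25 September 1975.
25 September 1975 is after 1 September 1975, so that is the next one.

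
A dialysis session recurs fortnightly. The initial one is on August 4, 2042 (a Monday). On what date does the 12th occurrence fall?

The 12th occurrence is 11 intervals after the first: 11 × 14 = 154 days after August 4, 2042.
August has 31 days — 27 days to the end of August leaves 127.
September has 30 days (97 left).
October has 31 days (66 left).
November has 30 days (36 left).
December has 31 days (5 left).
5 days into January → January 5, 2043.

January 5, 2043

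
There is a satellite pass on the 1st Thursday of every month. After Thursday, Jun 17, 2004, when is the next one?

Jun 2004 starts on a Tuesday, so its 1st Thursday is Jun 3, 2004 (2 days in).
That is not after Jun 17, 2004, so look at Jul 2004.
Jul 2004 starts on a Thursday, so its 1st Thursday is Jul 1, 2004.

Jul 1, 2004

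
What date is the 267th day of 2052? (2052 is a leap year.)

January has 31 days (267 − 31 = 236 remain).
February has 29 days (236 − 29 = 207 remain).
March has 31 days (207 − 31 = 176 remain).
April has 30 days (176 − 30 = 146 remain).
May has 31 days (146 − 31 = 115 remain).
June has 30 days (115 − 30 = 85 remain).
July has 31 days (85 − 31 = 54 remain).
August has 31 days (54 − 31 = 23 remain).
23 into September → September 23.

September 23, 2052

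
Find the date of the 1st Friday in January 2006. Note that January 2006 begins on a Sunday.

January 2006 begins on a Sunday, so the first Friday is January 6 (5 days later).

2006-01-06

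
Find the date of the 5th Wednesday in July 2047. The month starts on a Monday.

July 2047 begins on a Monday, so the first Wednesday is July 3 (2 days later).
The 5th Wednesday is 4 weeks later: 3 + 28 = 31.

2047-07-31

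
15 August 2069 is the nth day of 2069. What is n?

Days in months before August: 31 + 28 + 31 + 30 + 31 + 30 + 31 = 212.
Plus 15 days into August → day 227.

227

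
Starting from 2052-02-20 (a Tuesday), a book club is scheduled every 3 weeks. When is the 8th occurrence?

The 8th occurrence is 7 intervals after the first: 7 × 21 = 147 days after 2052-02-20.
February has 29 days — 9 days to the end of February leaves 138.
March has 31 days (107 left).
April has 30 days (77 left).
May has 31 days (46 left).
June has 30 days (16 left).
16 days into July → 2052-07-16.

2052-07-16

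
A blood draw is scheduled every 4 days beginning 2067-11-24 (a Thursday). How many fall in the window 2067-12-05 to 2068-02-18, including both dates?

19

Occurrences land 4·i days after 2067-11-24 for i = 0, 1, 2, …
2067-12-05 is 11 days after the start; 11 ÷ 4 = 2 remainder 3; since the remainder is 3, round up to i = 3. First occurrence in the window: #4 on 2067-12-06 (3×4 = 12 days in).
2068-02-18 is 86 days after the start; 86 ÷ 4 = 21 remainder 2. Last occurrence in the window: #22 on 2068-02-16.
Occurrences #4 through #22: 19 in total.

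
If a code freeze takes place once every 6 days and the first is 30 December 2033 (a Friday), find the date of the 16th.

The 16th occurrence is 15 intervals after the first: 15 × 6 = 90 days after 30 December 2033.
December has 31 days — 1 day to the end of December leaves 89.
January has 31 days (58 left).
February has 28 days (30 left).
30 days into March → 30 March 2034.

30 March 2034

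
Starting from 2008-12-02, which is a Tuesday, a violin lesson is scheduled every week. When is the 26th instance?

2009-05-26

The 26th occurrence is 25 intervals after the first: 25 × 7 = 175 days after 2008-12-02.
December has 31 days — 29 days to the end of December leaves 146.
January has 31 days (115 left).
February has 28 days (87 left).
March has 31 days (56 left).
April has 30 days (26 left).
26 days into May → 2009-05-26.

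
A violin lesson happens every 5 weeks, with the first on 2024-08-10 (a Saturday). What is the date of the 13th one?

The 13th occurrence is 12 intervals after the first: 12 × 35 = 420 days after 2024-08-10.
August has 31 days — 21 days to the end of August leaves 399.
September has 30 days (369 left).
October has 31 days (338 left).
November has 30 days (308 left).
December has 31 days (277 left).
January has 31 days (246 left).
February has 28 days (218 left).
March has 31 days (187 left).
April has 30 days (157 left).
May has 31 days (126 left).
June has 30 days (96 left).
July has 31 days (65 left).
August has 31 days (34 left).
September has 30 days (4 left).
4 days into October → 2025-10-04.

2025-10-04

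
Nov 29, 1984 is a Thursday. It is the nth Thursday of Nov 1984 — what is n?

5th

Day 29 falls in week ⌈29/7⌉ of the month.
Days 1–7 hold the 1st Thursday, 8–14 the 2nd, 15–21 the 3rd, 22–28 the 4th, 29–31 the 5th.
29 is in the range for the 5th.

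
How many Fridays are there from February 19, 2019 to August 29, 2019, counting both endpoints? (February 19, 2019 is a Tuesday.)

27

February 19, 2019 is a Tuesday; the first Friday on or after it is February 22, 2019 (3 days later).
From February 22, 2019 to August 29, 2019: 6 + 31 + 30 + 31 + 30 + 31 + 29 = 188 days (rest of February, March, April, May, June, July, August).
188 ÷ 7 = 26 full weeks with remainder 6, so 26 more Fridays after the first → 27.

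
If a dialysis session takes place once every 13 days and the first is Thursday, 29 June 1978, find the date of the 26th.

20 May 1979

The 26th occurrence is 25 intervals after the first: 25 × 13 = 325 days after 29 June 1978.
June has 30 days — 1 day to the end of June leaves 324.
July has 31 days (293 left).
August has 31 days (262 left).
September has 30 days (232 left).
October has 31 days (201 left).
November has 30 days (171 left).
December has 31 days (140 left).
January has 31 days (109 left).
February has 28 days (81 left).
March has 31 days (50 left).
April has 30 days (20 left).
20 days into May → 20 May 1979.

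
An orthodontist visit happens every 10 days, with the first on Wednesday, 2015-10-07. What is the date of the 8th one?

The 8th occurrence is 7 intervals after the first: 7 × 10 = 70 days after 2015-10-07.
October has 31 days — 24 days to the end of October leaves 46.
November has 30 days (16 left).
16 days into December → 2015-12-16.

2015-12-16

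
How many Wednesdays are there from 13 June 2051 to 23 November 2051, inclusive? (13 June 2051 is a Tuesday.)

24

13 June 2051 is a Tuesday; the first Wednesday on or after it is 14 June 2051 (1 day later).
From 14 June 2051 to 23 November 2051: 16 + 31 + 31 + 30 + 31 + 23 = 162 days (rest of June, July, August, September, October, November).
162 ÷ 7 = 23 full weeks with remainder 1, so 23 more Wednesdays after the first → 24.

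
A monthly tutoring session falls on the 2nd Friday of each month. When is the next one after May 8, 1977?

May 1977 starts on a Sunday; its first Friday is the 6th, so the 2nd Friday is the 13th — May 13, 1977.
May 13, 1977 is after May 8, 1977, so that is the next one.

May 13, 1977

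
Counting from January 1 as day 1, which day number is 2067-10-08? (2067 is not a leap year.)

Days in months before October: 31 + 28 + 31 + 30 + 31 + 30 + 31 + 31 + 30 = 273.
Plus 8 days into October → day 281.

281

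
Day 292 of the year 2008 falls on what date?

2008-10-18

January has 31 days (292 − 31 = 261 remain).
February has 29 days (261 − 29 = 232 remain).
March has 31 days (232 − 31 = 201 remain).
April has 30 days (201 − 30 = 171 remain).
May has 31 days (171 − 31 = 140 remain).
June has 30 days (140 − 30 = 110 remain).
July has 31 days (110 − 31 = 79 remain).
August has 31 days (79 − 31 = 48 remain).
September has 30 days (48 − 30 = 18 remain).
18 into October → October 18.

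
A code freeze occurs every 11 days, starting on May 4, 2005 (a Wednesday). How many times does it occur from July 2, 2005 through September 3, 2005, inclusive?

6

Occurrences land 11·i days after May 4, 2005 for i = 0, 1, 2, …
July 2, 2005 is 59 days after the start; 59 ÷ 11 = 5 remainder 4; since the remainder is 4, round up to i = 6. First occurrence in the window: #7 on July 9, 2005 (6×11 = 66 days in).
September 3, 2005 is 122 days after the start; 122 ÷ 11 = 11 remainder 1. Last occurrence in the window: #12 on September 2, 2005.
Occurrences #7 through #12: 6 in total.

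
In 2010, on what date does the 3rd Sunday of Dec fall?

The first Sunday of Dec 2010 is Dec 5.
The 3rd Sunday is 2 weeks later: 5 + 14 = 19.

Dec 19, 2010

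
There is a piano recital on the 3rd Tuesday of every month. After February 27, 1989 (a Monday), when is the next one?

March 21, 1989

February 1989 starts on a Wednesday; its first Tuesday is the 7th, so the 3rd Tuesday is the 21st — February 21, 1989.
That is not after February 27, 1989, so look at March 1989.
March 1989 starts on a Wednesday; its first Tuesday is the 7th, so the 3rd Tuesday is the 21st — March 21, 1989.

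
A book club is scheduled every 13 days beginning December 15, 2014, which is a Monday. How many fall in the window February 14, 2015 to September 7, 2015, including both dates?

16

Occurrences land 13·i days after December 15, 2014 for i = 0, 1, 2, …
February 14, 2015 is 61 days after the start; 61 ÷ 13 = 4 remainder 9; since the remainder is 9, round up to i = 5. First occurrence in the window: #6 on February 18, 2015 (5×13 = 65 days in).
September 7, 2015 is 266 days after the start; 266 ÷ 13 = 20 remainder 6. Last occurrence in the window: #21 on September 1, 2015.
Occurrences #6 through #21: 16 in total.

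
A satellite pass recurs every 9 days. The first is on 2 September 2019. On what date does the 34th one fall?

The 34th occurrence is 33 intervals after the first: 33 × 9 = 297 days after 2 September 2019.
September has 30 days — 28 days to the end of September leaves 269.
October has 31 days (238 left).
November has 30 days (208 left).
December has 31 days (177 left).
January has 31 days (146 left).
February has 29 days (117 left).
March has 31 days (86 left).
April has 30 days (56 left).
May has 31 days (25 left).
25 days into June → 25 June 2020.

25 June 2020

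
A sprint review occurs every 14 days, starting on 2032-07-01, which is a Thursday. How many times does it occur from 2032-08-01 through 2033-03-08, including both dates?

15

Occurrences land 14·i days after 2032-07-01 for i = 0, 1, 2, …
2032-08-01 is 31 days after the start; 31 ÷ 14 = 2 remainder 3; since the remainder is 3, round up to i = 3. First occurrence in the window: #4 on 2032-08-12 (3×14 = 42 days in).
2033-03-08 is 250 days after the start; 250 ÷ 14 = 17 remainder 12. Last occurrence in the window: #18 on 2033-02-24.
Occurrences #4 through #18: 15 in total.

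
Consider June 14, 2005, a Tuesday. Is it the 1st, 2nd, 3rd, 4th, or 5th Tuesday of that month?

2nd

Day 14 falls in week ⌈14/7⌉ of the month.
Days 1–7 hold the 1st Tuesday, 8–14 the 2nd, 15–21 the 3rd, 22–28 the 4th, 29–31 the 5th.
14 is in the range for the 2nd.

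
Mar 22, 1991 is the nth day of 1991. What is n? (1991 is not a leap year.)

Days in months before Mar: 31 + 28 = 59.
Plus 22 days into Mar → day 81.

81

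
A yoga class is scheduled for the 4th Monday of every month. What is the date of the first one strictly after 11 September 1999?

27 September 1999

September 1999 starts on a Wednesday; its first Monday is the 6th, so the 4th Monday is the 27th — 27 September 1999.
27 September 1999 is after 11 September 1999, so that is the next one.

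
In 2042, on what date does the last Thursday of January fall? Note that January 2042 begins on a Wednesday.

January 30, 2042

January 2042 begins on a Wednesday, so the first Thursday is January 2 (1 day later).
January 2042 has 31 days. Adding weeks: 2, 9, 16, 23, 30 — the last one ≤ 31 is the 30th.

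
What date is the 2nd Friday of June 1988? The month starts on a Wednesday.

June 1988 begins on a Wednesday, so the first Friday is June 3 (2 days later).
The 2nd Friday is 1 weeks later: 3 + 7 = 10.

10 June 1988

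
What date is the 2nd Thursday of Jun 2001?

Jun 14, 2001

Jun 2001 begins on a Friday, so the first Thursday is Jun 7 (6 days later).
The 2nd Thursday is 1 weeks later: 7 + 7 = 14.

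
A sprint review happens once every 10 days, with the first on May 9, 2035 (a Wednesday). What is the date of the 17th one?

The 17th occurrence is 16 intervals after the first: 16 × 10 = 160 days after May 9, 2035.
May has 31 days — 22 days to the end of May leaves 138.
Jun has 30 days (108 left).
Jul has 31 days (77 left).
Aug has 31 days (46 left).
Sep has 30 days (16 left).
16 days into Oct → Oct 16, 2035.

Oct 16, 2035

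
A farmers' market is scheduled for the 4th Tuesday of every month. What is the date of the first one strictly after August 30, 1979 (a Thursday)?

August 1979 starts on a Wednesday; its first Tuesday is the 7th, so the 4th Tuesday is the 28th — August 28, 1979.
That is not after August 30, 1979, so look at September 1979.
September 1979 starts on a Saturday; its first Tuesday is the 4th, so the 4th Tuesday is the 25th — September 25, 1979.

September 25, 1979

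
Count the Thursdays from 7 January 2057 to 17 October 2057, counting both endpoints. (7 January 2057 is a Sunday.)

7 January 2057 is a Sunday; the first Thursday on or after it is 11 January 2057 (4 days later).
From 11 January 2057 to 17 October 2057: 20 + 28 + 31 + 30 + 31 + 30 + 31 + 31 + 30 + 17 = 279 days (rest of January, February, March, April, May, June, July, August, September, October).
279 ÷ 7 = 39 full weeks with remainder 6, so 39 more Thursdays after the first → 40.

40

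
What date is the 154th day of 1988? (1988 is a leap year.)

January has 31 days (154 − 31 = 123 remain).
February has 29 days (123 − 29 = 94 remain).
March has 31 days (94 − 31 = 63 remain).
April has 30 days (63 − 30 = 33 remain).
May has 31 days (33 − 31 = 2 remain).
2 into June → June 2.

1988-06-02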